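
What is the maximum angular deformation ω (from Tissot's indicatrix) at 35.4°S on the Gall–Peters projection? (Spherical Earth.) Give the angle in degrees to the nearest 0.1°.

16.2°

The Gall–Peters projection is cylindrical equal-area with φ₀ = 45°. For cylindrical equal-area with standard parallel φ₀, h = cos φ / cos φ₀ and k = cos φ₀ / cos φ, so h·k = 1.
At 35.4°: h = 1.153, k = 0.8675; principal scales a = 1.153, b = 0.8675.
sin(ω/2) = (a − b)/(a + b) = 0.2853/2.020 = 0.1412, so ω = 2 arcsin(0.1412) ≈ 16.2°.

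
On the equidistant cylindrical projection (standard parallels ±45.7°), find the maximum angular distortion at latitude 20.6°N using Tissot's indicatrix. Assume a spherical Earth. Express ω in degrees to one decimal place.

In the equirectangular projection with standard parallel φ₀ = 45.7° (x = Rλ cos φ₀, y = Rφ), meridians are true-scale (h = 1) and the parallel scale is k = cos φ₀ / cos φ.
At 20.6°: h = 1.000, k = 0.7461; principal scales a = 1.000, b = 0.7461.
sin(ω/2) = (a − b)/(a + b) = 0.2539/1.746 = 0.1454, so ω = 2 arcsin(0.1454) ≈ 16.7°.

16.7°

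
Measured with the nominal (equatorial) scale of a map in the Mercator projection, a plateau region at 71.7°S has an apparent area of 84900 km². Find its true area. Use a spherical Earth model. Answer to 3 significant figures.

8370 km²

Mercator is conformal, so the point scale is isotropic: h = k = sec φ = 1/cos φ.
Areal scale = k² = sec²φ = 1/cos²(71.7°) = 1/0.3140² = 10.14.
True area = apparent / (areal scale) = 84900 / 10.14 ≈ 8370 km².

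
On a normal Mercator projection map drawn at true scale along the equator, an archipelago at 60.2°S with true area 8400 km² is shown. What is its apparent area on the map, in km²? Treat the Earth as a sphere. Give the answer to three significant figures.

34000 km²

The Mercator projection is conformal; its linear scale factor is the same in every direction and equals sec φ = 1/cos φ.
Areal scale = k² = sec²φ = 1/cos²(60.2°) = 1/0.4970² = 4.049.
Apparent area = 8400 × 4.049 ≈ 34000 km².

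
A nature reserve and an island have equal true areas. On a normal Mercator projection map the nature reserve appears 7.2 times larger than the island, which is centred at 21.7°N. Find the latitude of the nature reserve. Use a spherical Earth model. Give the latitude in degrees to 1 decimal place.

On Mercator, (apparent₁)/(apparent₂) = sec²φ₁ / sec²φ₂ when true areas are equal.
cos²φ₂ / cos²φ₁ = 7.2  ⇒  cos φ₁ = cos 21.7° / √7.2 = 0.9291/2.683 = 0.3463.
φ₁ = arccos(0.3463) ≈ 69.7°.

69.7°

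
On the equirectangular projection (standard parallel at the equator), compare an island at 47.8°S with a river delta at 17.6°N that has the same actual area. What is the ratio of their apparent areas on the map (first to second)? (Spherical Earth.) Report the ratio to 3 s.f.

1.42

In the plate carrée (x = Rλ, y = Rφ), meridians are true-scale (h = 1) and parallels are stretched by k = sec φ.
Areal scale at 47.8°: h·k = 1.000 × 1.489 = 1.489.
Areal scale at 17.6°: h·k = 1.000 × 1.049 = 1.049.
Ratio = 1.489/1.049 ≈ 1.42.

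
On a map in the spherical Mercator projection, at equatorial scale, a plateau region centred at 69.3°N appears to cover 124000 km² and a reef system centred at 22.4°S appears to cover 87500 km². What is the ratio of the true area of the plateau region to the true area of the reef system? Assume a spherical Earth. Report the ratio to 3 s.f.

0.207

On Mercator the areal scale is sec²φ, so true area = apparent × cos²φ.
True area of plateau region: 124000 × cos²(69.3°) = 124000 × 0.1249 = 15490 km².
True area of reef system: 87500 × cos²(22.4°) = 87500 × 0.8548 = 74790 km².
Ratio = 15490 / 74790 ≈ 0.207.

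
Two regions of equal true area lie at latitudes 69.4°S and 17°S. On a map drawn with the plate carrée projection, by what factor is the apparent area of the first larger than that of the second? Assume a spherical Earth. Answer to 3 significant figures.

Plate carrée maps x = Rλ, y = Rφ. The meridian scale is h = 1 and the parallel scale is k = 1/cos φ = sec φ.
Areal scale at 69.4°: h·k = 1.000 × 2.842 = 2.842.
Areal scale at 17°: h·k = 1.000 × 1.046 = 1.046.
Ratio = 2.842/1.046 ≈ 2.72.

2.72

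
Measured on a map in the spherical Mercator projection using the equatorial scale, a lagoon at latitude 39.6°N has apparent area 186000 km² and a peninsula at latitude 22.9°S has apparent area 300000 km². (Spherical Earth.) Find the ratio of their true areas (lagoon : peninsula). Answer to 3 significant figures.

0.434

On Mercator the areal scale is sec²φ, so true area = apparent × cos²φ.
True area of lagoon: 186000 × cos²(39.6°) = 186000 × 0.5937 = 110400 km².
True area of peninsula: 300000 × cos²(22.9°) = 300000 × 0.8486 = 254600 km².
Ratio = 110400 / 254600 ≈ 0.434.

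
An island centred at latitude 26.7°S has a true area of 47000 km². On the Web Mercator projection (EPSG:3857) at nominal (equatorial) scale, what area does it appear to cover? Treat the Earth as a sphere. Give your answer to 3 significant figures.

The Mercator projection is conformal; its linear scale factor is the same in every direction and equals sec φ = 1/cos φ.
Areal scale = k² = sec²φ = 1/cos²(26.7°) = 1/0.8934² = 1.253.
Apparent area = 47000 × 1.253 ≈ 58900 km².

58900 km²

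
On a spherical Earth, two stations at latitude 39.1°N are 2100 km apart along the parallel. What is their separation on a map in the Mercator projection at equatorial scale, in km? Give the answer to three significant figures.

For Mercator, h = k = sec φ (a conformal cylindrical projection has a single point scale, 1/cos φ).
Along the parallel, k = sec 39.1° = 1/0.7760 = 1.289.
Map distance = 2100 × 1.289 ≈ 2710 km.

2710 km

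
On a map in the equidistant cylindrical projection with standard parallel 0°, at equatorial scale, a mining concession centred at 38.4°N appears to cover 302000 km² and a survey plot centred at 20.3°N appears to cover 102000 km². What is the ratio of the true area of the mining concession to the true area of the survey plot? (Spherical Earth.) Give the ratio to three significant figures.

2.47

On the plate carrée, areal scale = h·k = 1 × sec φ, so true area = apparent × cos φ.
True area of mining concession: 302000 × cos(38.4°) = 302000 × 0.7837 = 236700 km².
True area of survey plot: 102000 × cos(20.3°) = 102000 × 0.9379 = 95660 km².
Ratio = 236700 / 95660 ≈ 2.47.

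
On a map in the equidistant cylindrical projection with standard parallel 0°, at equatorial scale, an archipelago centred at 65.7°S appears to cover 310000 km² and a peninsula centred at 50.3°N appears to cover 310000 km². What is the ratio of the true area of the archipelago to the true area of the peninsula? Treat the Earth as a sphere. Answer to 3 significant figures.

0.644

On the plate carrée, areal scale = h·k = 1 × sec φ, so true area = apparent × cos φ.
True area of archipelago: 310000 × cos(65.7°) = 310000 × 0.4115 = 127600 km².
True area of peninsula: 310000 × cos(50.3°) = 310000 × 0.6388 = 198000 km².
Ratio = 127600 / 198000 ≈ 0.644.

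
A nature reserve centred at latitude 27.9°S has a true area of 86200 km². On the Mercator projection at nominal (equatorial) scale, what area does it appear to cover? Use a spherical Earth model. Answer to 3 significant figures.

110000 km²

For Mercator, h = k = sec φ (a conformal cylindrical projection has a single point scale, 1/cos φ).
Areal scale = k² = sec²φ = 1/cos²(27.9°) = 1/0.8838² = 1.280.
Apparent area = 86200 × 1.280 ≈ 110000 km².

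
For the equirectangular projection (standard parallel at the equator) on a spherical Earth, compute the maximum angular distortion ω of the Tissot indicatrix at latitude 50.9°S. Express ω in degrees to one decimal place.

In the plate carrée (x = Rλ, y = Rφ), meridians are true-scale (h = 1) and parallels are stretched by k = sec φ.
At 50.9°: h = 1.000, k = 1.586; principal scales a = 1.586, b = 1.000.
sin(ω/2) = (a − b)/(a + b) = 0.5856/2.586 = 0.2265, so ω = 2 arcsin(0.2265) ≈ 26.2°.

26.2°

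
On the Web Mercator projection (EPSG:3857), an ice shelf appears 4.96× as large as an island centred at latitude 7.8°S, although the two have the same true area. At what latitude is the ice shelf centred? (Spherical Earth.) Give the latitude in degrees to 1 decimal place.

63.6°

Mercator areal scale is sec²φ, so apparent-area ratio = sec²φ₁ / sec²φ₂ = cos²φ₂ / cos²φ₁.
cos²φ₂ / cos²φ₁ = 4.96  ⇒  cos φ₁ = cos 7.8° / √4.96 = 0.9907/2.227 = 0.4449.
φ₁ = arccos(0.4449) ≈ 63.6°.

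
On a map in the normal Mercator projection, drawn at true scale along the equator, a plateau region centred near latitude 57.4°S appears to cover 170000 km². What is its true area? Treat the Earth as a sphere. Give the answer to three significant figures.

The Mercator projection is conformal; its linear scale factor is the same in every direction and equals sec φ = 1/cos φ.
Areal scale = k² = sec²φ = 1/cos²(57.4°) = 1/0.5388² = 3.445.
True area = apparent / (areal scale) = 170000 / 3.445 ≈ 49300 km².

49300 km²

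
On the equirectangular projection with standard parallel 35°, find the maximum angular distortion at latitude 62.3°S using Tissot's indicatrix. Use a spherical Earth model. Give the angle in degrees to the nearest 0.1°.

32.0°

In the equirectangular projection with standard parallel φ₀ = 35° (x = Rλ cos φ₀, y = Rφ), meridians are true-scale (h = 1) and the parallel scale is k = cos φ₀ / cos φ.
At 62.3°: h = 1.000, k = 1.762; principal scales a = 1.762, b = 1.000.
sin(ω/2) = (a − b)/(a + b) = 0.7622/2.762 = 0.2759, so ω = 2 arcsin(0.2759) ≈ 32.0°.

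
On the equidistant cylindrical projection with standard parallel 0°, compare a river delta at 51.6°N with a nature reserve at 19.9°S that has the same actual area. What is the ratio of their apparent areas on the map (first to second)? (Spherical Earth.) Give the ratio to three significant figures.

1.51

For the equirectangular projection with φ₀ = 0 (plate carrée), h = 1 along meridians and k = sec φ along parallels.
Areal scale at 51.6°: h·k = 1.000 × 1.610 = 1.610.
Areal scale at 19.9°: h·k = 1.000 × 1.064 = 1.064.
Ratio = 1.610/1.064 ≈ 1.51.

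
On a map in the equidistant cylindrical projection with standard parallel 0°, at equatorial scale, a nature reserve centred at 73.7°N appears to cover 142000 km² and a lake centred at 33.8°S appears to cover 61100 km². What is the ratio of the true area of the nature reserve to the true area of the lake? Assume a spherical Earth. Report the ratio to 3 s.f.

Plate carrée has h = 1 and k = sec φ, giving areal scale sec φ; true area = (apparent area) · cos φ.
True area of nature reserve: 142000 × cos(73.7°) = 142000 × 0.2807 = 39850 km².
True area of lake: 61100 × cos(33.8°) = 61100 × 0.8310 = 50770 km².
Ratio = 39850 / 50770 ≈ 0.785.

0.785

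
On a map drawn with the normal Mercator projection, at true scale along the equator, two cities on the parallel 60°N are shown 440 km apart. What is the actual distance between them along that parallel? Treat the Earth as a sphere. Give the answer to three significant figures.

Mercator is conformal, so the point scale is isotropic: h = k = sec φ = 1/cos φ.
Along the parallel at 60°, map distances are exaggerated by k = sec 60° = 2.000.
True distance = 440 / 2.000 = 440 × cos 60° ≈ 220 km.

220 km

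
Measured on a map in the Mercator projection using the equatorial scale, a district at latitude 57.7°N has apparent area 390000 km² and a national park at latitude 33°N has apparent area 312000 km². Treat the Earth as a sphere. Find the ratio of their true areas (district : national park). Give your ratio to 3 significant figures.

0.507

Since Mercator area scale is 1/cos²φ, the true area equals the apparent area multiplied by cos²φ.
True area of district: 390000 × cos²(57.7°) = 390000 × 0.2855 = 111400 km².
True area of national park: 312000 × cos²(33°) = 312000 × 0.7034 = 219500 km².
Ratio = 111400 / 219500 ≈ 0.507.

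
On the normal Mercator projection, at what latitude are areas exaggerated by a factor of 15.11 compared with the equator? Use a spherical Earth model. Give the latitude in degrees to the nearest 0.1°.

Mercator areal scale is sec²φ.
sec²φ = 15.11  ⇒  cos²φ = 0.06618  ⇒  cos φ = 0.2573.
φ = arccos(0.2573) ≈ 75.1°.

75.1°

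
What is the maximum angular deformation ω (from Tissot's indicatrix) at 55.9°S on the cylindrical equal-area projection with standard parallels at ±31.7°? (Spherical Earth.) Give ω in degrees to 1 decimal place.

For cylindrical equal-area with standard parallel φ₀, h = cos φ / cos φ₀ and k = cos φ₀ / cos φ, so h·k = 1.
At 55.9°: h = 0.6589, k = 1.518; principal scales a = 1.518, b = 0.6589.
sin(ω/2) = (a − b)/(a + b) = 0.8586/2.177 = 0.3945, so ω = 2 arcsin(0.3945) ≈ 46.5°.

46.5°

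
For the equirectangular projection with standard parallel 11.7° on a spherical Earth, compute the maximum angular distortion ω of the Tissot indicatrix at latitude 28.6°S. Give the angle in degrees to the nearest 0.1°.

6.2°

In the equirectangular projection with standard parallel φ₀ = 11.7° (x = Rλ cos φ₀, y = Rφ), meridians are true-scale (h = 1) and the parallel scale is k = cos φ₀ / cos φ.
At 28.6°: h = 1.000, k = 1.115; principal scales a = 1.115, b = 1.000.
sin(ω/2) = (a − b)/(a + b) = 0.1153/2.115 = 0.05451, so ω = 2 arcsin(0.05451) ≈ 6.2°.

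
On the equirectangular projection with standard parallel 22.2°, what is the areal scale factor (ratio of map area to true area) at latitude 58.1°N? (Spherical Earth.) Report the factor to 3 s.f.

1.75

In the equirectangular projection with standard parallel φ₀ = 22.2° (x = Rλ cos φ₀, y = Rφ), meridians are true-scale (h = 1) and the parallel scale is k = cos φ₀ / cos φ.
Areal scale = h·k = 1 × cos φ₀ / cos φ; at 58.1°, h = 1.000, k = 1.752, so h·k = 1.752.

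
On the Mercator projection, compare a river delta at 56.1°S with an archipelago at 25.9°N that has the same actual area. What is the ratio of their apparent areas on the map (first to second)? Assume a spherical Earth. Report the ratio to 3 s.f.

Mercator is conformal with k = sec φ, so areal scale = k² = sec²φ.
At 56.1°: sec²(56.1°) = 1/0.5577² = 3.215.
At 25.9°: sec²(25.9°) = 1/0.8996² = 1.236.
Ratio = 3.215/1.236 = cos²(25.9°)/cos²(56.1°) ≈ 2.60.

2.60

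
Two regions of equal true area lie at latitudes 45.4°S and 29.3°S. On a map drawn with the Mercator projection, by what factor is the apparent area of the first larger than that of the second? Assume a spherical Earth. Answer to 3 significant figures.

1.54

Mercator areal scale is sec²φ.
At 45.4°: sec²(45.4°) = 1/0.7022² = 2.028.
At 29.3°: sec²(29.3°) = 1/0.8721² = 1.315.
Ratio = 2.028/1.315 = cos²(29.3°)/cos²(45.4°) ≈ 1.54.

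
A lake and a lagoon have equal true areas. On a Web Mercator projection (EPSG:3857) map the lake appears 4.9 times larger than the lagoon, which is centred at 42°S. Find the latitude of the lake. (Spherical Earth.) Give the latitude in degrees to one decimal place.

On Mercator, (apparent₁)/(apparent₂) = sec²φ₁ / sec²φ₂ when true areas are equal.
cos²φ₂ / cos²φ₁ = 4.9  ⇒  cos φ₁ = cos 42° / √4.9 = 0.7431/2.214 = 0.3357.
φ₁ = arccos(0.3357) ≈ 70.4°.

70.4°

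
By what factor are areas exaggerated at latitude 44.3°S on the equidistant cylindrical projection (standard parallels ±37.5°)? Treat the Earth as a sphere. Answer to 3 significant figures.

In the equirectangular projection with standard parallel φ₀ = 37.5° (x = Rλ cos φ₀, y = Rφ), meridians are true-scale (h = 1) and the parallel scale is k = cos φ₀ / cos φ.
Areal scale = h·k = 1 × cos φ₀ / cos φ; at 44.3°, h = 1.000, k = 1.109, so h·k = 1.109.

1.11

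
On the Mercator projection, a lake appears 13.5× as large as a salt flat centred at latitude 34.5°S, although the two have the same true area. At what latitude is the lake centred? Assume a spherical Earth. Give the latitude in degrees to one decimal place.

On Mercator, (apparent₁)/(apparent₂) = sec²φ₁ / sec²φ₂ when true areas are equal.
cos²φ₂ / cos²φ₁ = 13.5  ⇒  cos φ₁ = cos 34.5° / √13.5 = 0.8241/3.674 = 0.2243.
φ₁ = arccos(0.2243) ≈ 77.0°.

77.0°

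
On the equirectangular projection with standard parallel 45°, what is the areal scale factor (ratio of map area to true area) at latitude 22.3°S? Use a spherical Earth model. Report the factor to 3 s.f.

In the equirectangular projection with standard parallel φ₀ = 45° (x = Rλ cos φ₀, y = Rφ), meridians are true-scale (h = 1) and the parallel scale is k = cos φ₀ / cos φ.
Areal scale = h·k = 1 × cos φ₀ / cos φ; at 22.3°, h = 1.000, k = 0.7643, so h·k = 0.7643.

0.764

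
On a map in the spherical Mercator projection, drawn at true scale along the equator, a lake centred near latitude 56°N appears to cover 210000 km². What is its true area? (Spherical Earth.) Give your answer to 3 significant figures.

65700 km²

The Mercator projection is conformal; its linear scale factor is the same in every direction and equals sec φ = 1/cos φ.
Areal scale = k² = sec²φ = 1/cos²(56°) = 1/0.5592² = 3.198.
True area = apparent / (areal scale) = 210000 / 3.198 ≈ 65700 km².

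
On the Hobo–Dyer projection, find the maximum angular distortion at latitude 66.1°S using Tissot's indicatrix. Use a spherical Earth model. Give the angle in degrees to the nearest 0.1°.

71.8°

The Hobo–Dyer projection is cylindrical equal-area with φ₀ = 37.5°. A cylindrical equal-area projection with standard parallel φ₀ has meridian scale h = cos φ / cos φ₀ and parallel scale k = cos φ₀ / cos φ (so areas are preserved, h·k = 1).
At 66.1°: h = 0.5107, k = 1.958; principal scales a = 1.958, b = 0.5107.
sin(ω/2) = (a − b)/(a + b) = 1.448/2.469 = 0.5863, so ω = 2 arcsin(0.5863) ≈ 71.8°.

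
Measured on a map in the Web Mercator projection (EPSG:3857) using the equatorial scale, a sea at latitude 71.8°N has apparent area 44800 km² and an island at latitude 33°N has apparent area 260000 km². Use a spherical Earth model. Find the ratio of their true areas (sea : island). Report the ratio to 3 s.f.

Mercator's areal exaggeration is sec²φ; hence true area = (apparent area) · cos²φ.
True area of sea: 44800 × cos²(71.8°) = 44800 × 0.09755 = 4370 km².
True area of island: 260000 × cos²(33°) = 260000 × 0.7034 = 182900 km².
Ratio = 4370 / 182900 ≈ 0.0239.

0.0239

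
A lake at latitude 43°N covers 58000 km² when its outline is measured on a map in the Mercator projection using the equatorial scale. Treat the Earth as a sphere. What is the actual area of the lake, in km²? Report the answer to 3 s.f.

For Mercator, h = k = sec φ (a conformal cylindrical projection has a single point scale, 1/cos φ).
Areal scale = k² = sec²φ = 1/cos²(43°) = 1/0.7314² = 1.870.
True area = apparent / (areal scale) = 58000 / 1.870 ≈ 31000 km².

31000 km²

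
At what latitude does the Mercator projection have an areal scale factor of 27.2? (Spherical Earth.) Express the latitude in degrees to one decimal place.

Mercator areal scale is sec²φ.
sec²φ = 27.2  ⇒  cos²φ = 0.03676  ⇒  cos φ = 0.1917.
φ = arccos(0.1917) ≈ 78.9°.

78.9°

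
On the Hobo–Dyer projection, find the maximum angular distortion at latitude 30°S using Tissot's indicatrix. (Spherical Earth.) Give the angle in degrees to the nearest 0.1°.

Hobo–Dyer is a cylindrical equal-area projection with standard parallels at ±37.5°. Cylindrical equal-area (φ₀ = 37.5°): h = cos φ / cos 37.5° along meridians, k = cos 37.5° / cos φ along parallels; h·k = 1.
At 30°: h = 1.092, k = 0.9161; principal scales a = 1.092, b = 0.9161.
sin(ω/2) = (a − b)/(a + b) = 0.1755/2.008 = 0.08742, so ω = 2 arcsin(0.08742) ≈ 10.0°.

10.0°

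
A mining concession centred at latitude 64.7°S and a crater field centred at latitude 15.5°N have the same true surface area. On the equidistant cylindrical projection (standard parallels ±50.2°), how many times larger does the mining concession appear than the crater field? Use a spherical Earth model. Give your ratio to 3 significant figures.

2.25

With standard parallel φ₀ = 50.2°, the equirectangular projection gives x = Rλ cos φ₀, y = Rφ, so h = 1 and k = cos 50.2° / cos φ.
Areal scale at 64.7°: h·k = 1.000 × 1.498 = 1.498.
Areal scale at 15.5°: h·k = 1.000 × 0.6643 = 0.6643.
Ratio = 1.498/0.6643 ≈ 2.25.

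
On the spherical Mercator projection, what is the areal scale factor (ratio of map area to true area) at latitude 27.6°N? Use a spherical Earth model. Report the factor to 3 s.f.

1.27

For Mercator, h = k = sec φ (a conformal cylindrical projection has a single point scale, 1/cos φ).
Areal scale = k² = sec²φ = 1/cos²(27.6°) = 1/0.8862² = 1.273.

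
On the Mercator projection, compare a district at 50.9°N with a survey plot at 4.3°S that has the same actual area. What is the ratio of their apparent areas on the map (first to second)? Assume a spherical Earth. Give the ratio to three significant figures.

2.50

Mercator areal scale is sec²φ.
At 50.9°: sec²(50.9°) = 1/0.6307² = 2.514.
At 4.3°: sec²(4.3°) = 1/0.9972² = 1.006.
Ratio = 2.514/1.006 = cos²(4.3°)/cos²(50.9°) ≈ 2.50.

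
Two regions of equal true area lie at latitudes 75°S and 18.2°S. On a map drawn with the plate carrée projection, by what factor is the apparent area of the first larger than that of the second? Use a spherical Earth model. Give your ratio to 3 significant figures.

Plate carrée maps x = Rλ, y = Rφ. The meridian scale is h = 1 and the parallel scale is k = 1/cos φ = sec φ.
Areal scale at 75°: h·k = 1.000 × 3.864 = 3.864.
Areal scale at 18.2°: h·k = 1.000 × 1.053 = 1.053.
Ratio = 3.864/1.053 ≈ 3.67.

3.67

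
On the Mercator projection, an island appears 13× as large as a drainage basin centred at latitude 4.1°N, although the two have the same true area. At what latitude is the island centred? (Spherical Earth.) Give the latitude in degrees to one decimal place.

73.9°

For equal true areas on Mercator, apparent areas scale as sec²φ, so the ratio is cos²φ₂ / cos²φ₁.
cos²φ₂ / cos²φ₁ = 13  ⇒  cos φ₁ = cos 4.1° / √13 = 0.9974/3.606 = 0.2766.
φ₁ = arccos(0.2766) ≈ 73.9°.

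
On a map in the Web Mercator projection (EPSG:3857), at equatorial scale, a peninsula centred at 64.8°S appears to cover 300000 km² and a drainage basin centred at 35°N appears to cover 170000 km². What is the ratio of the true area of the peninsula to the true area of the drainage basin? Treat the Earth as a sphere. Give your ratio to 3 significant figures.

0.477

On Mercator the areal scale is sec²φ, so true area = apparent × cos²φ.
True area of peninsula: 300000 × cos²(64.8°) = 300000 × 0.1813 = 54390 km².
True area of drainage basin: 170000 × cos²(35°) = 170000 × 0.6710 = 114100 km².
Ratio = 54390 / 114100 ≈ 0.477.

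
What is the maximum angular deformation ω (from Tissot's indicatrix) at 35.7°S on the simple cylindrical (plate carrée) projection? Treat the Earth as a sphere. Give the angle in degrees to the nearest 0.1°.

11.9°

For the equirectangular projection with φ₀ = 0 (plate carrée), h = 1 along meridians and k = sec φ along parallels.
At 35.7°: h = 1.000, k = 1.231; principal scales a = 1.231, b = 1.000.
sin(ω/2) = (a − b)/(a + b) = 0.2314/2.231 = 0.1037, so ω = 2 arcsin(0.1037) ≈ 11.9°.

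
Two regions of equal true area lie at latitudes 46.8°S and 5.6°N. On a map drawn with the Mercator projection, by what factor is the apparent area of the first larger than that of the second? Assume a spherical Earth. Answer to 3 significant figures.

2.11

Mercator is conformal with k = sec φ, so areal scale = k² = sec²φ.
At 46.8°: sec²(46.8°) = 1/0.6845² = 2.134.
At 5.6°: sec²(5.6°) = 1/0.9952² = 1.010.
Ratio = 2.134/1.010 = cos²(5.6°)/cos²(46.8°) ≈ 2.11.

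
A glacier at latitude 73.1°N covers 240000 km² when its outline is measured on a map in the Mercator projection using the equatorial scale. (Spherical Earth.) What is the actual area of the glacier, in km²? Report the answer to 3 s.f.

20300 km²

For Mercator, h = k = sec φ (a conformal cylindrical projection has a single point scale, 1/cos φ).
Areal scale = k² = sec²φ = 1/cos²(73.1°) = 1/0.2907² = 11.83.
True area = apparent / (areal scale) = 240000 / 11.83 ≈ 20300 km².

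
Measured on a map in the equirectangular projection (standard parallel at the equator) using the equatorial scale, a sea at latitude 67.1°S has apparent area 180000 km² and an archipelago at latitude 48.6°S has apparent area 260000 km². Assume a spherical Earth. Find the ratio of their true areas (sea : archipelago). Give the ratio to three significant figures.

On the plate carrée, areal scale = h·k = 1 × sec φ, so true area = apparent × cos φ.
True area of sea: 180000 × cos(67.1°) = 180000 × 0.3891 = 70040 km².
True area of archipelago: 260000 × cos(48.6°) = 260000 × 0.6613 = 171900 km².
Ratio = 70040 / 171900 ≈ 0.407.

0.407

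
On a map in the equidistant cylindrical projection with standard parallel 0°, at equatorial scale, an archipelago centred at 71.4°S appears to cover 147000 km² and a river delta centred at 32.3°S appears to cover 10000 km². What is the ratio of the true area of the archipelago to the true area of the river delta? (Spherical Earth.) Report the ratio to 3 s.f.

On the plate carrée, areal scale = h·k = 1 × sec φ, so true area = apparent × cos φ.
True area of archipelago: 147000 × cos(71.4°) = 147000 × 0.3190 = 46890 km².
True area of river delta: 10000 × cos(32.3°) = 10000 × 0.8453 = 8453 km².
Ratio = 46890 / 8453 ≈ 5.55.

5.55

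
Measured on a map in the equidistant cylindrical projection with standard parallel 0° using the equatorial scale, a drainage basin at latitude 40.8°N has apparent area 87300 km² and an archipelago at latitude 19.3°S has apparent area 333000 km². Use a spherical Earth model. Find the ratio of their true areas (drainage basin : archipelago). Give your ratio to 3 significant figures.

On the plate carrée, areal scale = h·k = 1 × sec φ, so true area = apparent × cos φ.
True area of drainage basin: 87300 × cos(40.8°) = 87300 × 0.7570 = 66090 km².
True area of archipelago: 333000 × cos(19.3°) = 333000 × 0.9438 = 314300 km².
Ratio = 66090 / 314300 ≈ 0.210.

0.210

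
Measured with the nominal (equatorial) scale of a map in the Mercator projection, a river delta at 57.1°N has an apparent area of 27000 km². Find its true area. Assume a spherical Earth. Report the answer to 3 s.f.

The Mercator projection is conformal; its linear scale factor is the same in every direction and equals sec φ = 1/cos φ.
Areal scale = k² = sec²φ = 1/cos²(57.1°) = 1/0.5432² = 3.389.
True area = apparent / (areal scale) = 27000 / 3.389 ≈ 7970 km².

7970 km²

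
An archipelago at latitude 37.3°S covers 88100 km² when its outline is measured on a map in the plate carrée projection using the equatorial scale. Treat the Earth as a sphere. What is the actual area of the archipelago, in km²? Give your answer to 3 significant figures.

70100 km²

In the plate carrée (x = Rλ, y = Rφ), meridians are true-scale (h = 1) and parallels are stretched by k = sec φ.
Areal scale = h·k = 1 × sec φ; at 37.3°, h = 1.000, k = 1.257, so h·k = 1.257.
True area = apparent / (areal scale) = 88100 / 1.257 ≈ 70100 km².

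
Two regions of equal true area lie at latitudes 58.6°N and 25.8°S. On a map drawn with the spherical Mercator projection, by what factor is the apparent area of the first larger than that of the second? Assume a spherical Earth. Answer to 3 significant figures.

2.99

Mercator areal scale is sec²φ.
At 58.6°: sec²(58.6°) = 1/0.5210² = 3.684.
At 25.8°: sec²(25.8°) = 1/0.9003² = 1.234.
Ratio = 3.684/1.234 = cos²(25.8°)/cos²(58.6°) ≈ 2.99.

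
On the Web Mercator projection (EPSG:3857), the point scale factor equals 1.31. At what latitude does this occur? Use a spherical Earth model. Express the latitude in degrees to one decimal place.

Mercator scale is k = sec φ = 1/cos φ.
1/cos φ = 1.31  ⇒  cos φ = 0.7634  ⇒  φ = arccos(0.7634) ≈ 40.2°.

40.2°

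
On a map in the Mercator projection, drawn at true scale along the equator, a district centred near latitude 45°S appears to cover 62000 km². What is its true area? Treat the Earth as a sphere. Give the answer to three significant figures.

Mercator is conformal, so the point scale is isotropic: h = k = sec φ = 1/cos φ.
Areal scale = k² = sec²φ = 1/cos²(45°) = 1/0.7071² = 2.000.
True area = apparent / (areal scale) = 62000 / 2.000 ≈ 31000 km².

31000 km²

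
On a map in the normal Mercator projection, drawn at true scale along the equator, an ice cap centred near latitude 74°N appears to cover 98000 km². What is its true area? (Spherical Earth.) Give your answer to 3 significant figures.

The Mercator projection is conformal; its linear scale factor is the same in every direction and equals sec φ = 1/cos φ.
Areal scale = k² = sec²φ = 1/cos²(74°) = 1/0.2756² = 13.16.
True area = apparent / (areal scale) = 98000 / 13.16 ≈ 7450 km².

7450 km²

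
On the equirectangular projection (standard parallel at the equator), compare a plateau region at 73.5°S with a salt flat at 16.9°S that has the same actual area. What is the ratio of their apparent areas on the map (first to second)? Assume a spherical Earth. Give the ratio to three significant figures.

3.37

Plate carrée maps x = Rλ, y = Rφ. The meridian scale is h = 1 and the parallel scale is k = 1/cos φ = sec φ.
Areal scale at 73.5°: h·k = 1.000 × 3.521 = 3.521.
Areal scale at 16.9°: h·k = 1.000 × 1.045 = 1.045.
Ratio = 3.521/1.045 ≈ 3.37.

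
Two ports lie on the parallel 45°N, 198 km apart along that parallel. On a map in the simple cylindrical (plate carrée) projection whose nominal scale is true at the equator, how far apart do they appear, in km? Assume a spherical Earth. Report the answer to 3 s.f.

280 km

For the equirectangular projection with φ₀ = 0 (plate carrée), h = 1 along meridians and k = sec φ along parallels.
Along the parallel, k = sec 45° = 1/0.7071 = 1.414.
Map distance = 198 × 1.414 ≈ 280 km.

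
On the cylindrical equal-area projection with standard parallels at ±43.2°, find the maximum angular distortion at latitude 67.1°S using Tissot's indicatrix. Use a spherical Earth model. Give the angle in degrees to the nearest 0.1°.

67.6°

Cylindrical equal-area (φ₀ = 43.2°): h = cos φ / cos 43.2° along meridians, k = cos 43.2° / cos φ along parallels; h·k = 1.
At 67.1°: h = 0.5338, k = 1.873; principal scales a = 1.873, b = 0.5338.
sin(ω/2) = (a − b)/(a + b) = 1.340/2.407 = 0.5565, so ω = 2 arcsin(0.5565) ≈ 67.6°.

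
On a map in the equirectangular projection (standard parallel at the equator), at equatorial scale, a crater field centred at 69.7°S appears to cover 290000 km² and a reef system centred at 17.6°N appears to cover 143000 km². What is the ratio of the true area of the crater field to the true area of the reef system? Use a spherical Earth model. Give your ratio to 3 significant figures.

0.738

On the plate carrée, areal scale = h·k = 1 × sec φ, so true area = apparent × cos φ.
True area of crater field: 290000 × cos(69.7°) = 290000 × 0.3469 = 100600 km².
True area of reef system: 143000 × cos(17.6°) = 143000 × 0.9532 = 136300 km².
Ratio = 100600 / 136300 ≈ 0.738.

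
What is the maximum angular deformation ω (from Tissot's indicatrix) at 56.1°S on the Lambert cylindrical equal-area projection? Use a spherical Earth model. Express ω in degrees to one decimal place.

63.4°

The Lambert cylindrical equal-area projection is the cylindrical equal-area projection with its standard parallel at the equator (φ₀ = 0). For cylindrical equal-area with standard parallel φ₀, h = cos φ / cos φ₀ and k = cos φ₀ / cos φ, so h·k = 1.
At 56.1°: h = 0.5577, k = 1.793; principal scales a = 1.793, b = 0.5577.
sin(ω/2) = (a − b)/(a + b) = 1.235/2.351 = 0.5255, so ω = 2 arcsin(0.5255) ≈ 63.4°.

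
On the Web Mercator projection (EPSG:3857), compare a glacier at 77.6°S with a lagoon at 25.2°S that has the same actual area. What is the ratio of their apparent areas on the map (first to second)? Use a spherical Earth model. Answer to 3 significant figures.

Mercator areal scale is sec²φ.
At 77.6°: sec²(77.6°) = 1/0.2147² = 21.69.
At 25.2°: sec²(25.2°) = 1/0.9048² = 1.221.
Ratio = 21.69/1.221 = cos²(25.2°)/cos²(77.6°) ≈ 17.8.

17.8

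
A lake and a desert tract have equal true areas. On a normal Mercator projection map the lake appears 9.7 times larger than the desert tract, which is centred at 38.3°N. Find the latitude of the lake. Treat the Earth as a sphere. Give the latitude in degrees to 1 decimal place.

Mercator areal scale is sec²φ, so apparent-area ratio = sec²φ₁ / sec²φ₂ = cos²φ₂ / cos²φ₁.
cos²φ₂ / cos²φ₁ = 9.7  ⇒  cos φ₁ = cos 38.3° / √9.7 = 0.7848/3.114 = 0.2520.
φ₁ = arccos(0.2520) ≈ 75.4°.

75.4°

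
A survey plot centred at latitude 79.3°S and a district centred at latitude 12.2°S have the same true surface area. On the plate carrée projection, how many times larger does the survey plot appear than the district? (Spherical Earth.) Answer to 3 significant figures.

For the equirectangular projection with φ₀ = 0 (plate carrée), h = 1 along meridians and k = sec φ along parallels.
Areal scale at 79.3°: h·k = 1.000 × 5.386 = 5.386.
Areal scale at 12.2°: h·k = 1.000 × 1.023 = 1.023.
Ratio = 5.386/1.023 ≈ 5.26.

5.26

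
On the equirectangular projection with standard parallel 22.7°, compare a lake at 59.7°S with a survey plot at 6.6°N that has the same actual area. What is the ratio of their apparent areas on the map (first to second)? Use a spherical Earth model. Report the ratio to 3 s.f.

The equidistant cylindrical projection with φ₀ = 22.7° has h = 1 (meridians true) and k = cos φ₀ / cos φ along parallels.
Areal scale at 59.7°: h·k = 1.000 × 1.829 = 1.829.
Areal scale at 6.6°: h·k = 1.000 × 0.9287 = 0.9287.
Ratio = 1.829/0.9287 ≈ 1.97.

1.97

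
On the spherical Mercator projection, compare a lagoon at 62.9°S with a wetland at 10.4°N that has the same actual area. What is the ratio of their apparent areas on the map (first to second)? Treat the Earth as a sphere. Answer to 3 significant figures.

On Mercator, area is exaggerated by sec²φ = 1/cos²φ.
At 62.9°: sec²(62.9°) = 1/0.4555² = 4.819.
At 10.4°: sec²(10.4°) = 1/0.9836² = 1.034.
Ratio = 4.819/1.034 = cos²(10.4°)/cos²(62.9°) ≈ 4.66.

4.66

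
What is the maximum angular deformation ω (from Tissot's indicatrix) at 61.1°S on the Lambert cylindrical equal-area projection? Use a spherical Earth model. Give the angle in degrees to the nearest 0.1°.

The Lambert cylindrical equal-area projection is the cylindrical equal-area projection with its standard parallel at the equator (φ₀ = 0). A cylindrical equal-area projection with standard parallel φ₀ has meridian scale h = cos φ / cos φ₀ and parallel scale k = cos φ₀ / cos φ (so areas are preserved, h·k = 1).
At 61.1°: h = 0.4833, k = 2.069; principal scales a = 2.069, b = 0.4833.
sin(ω/2) = (a − b)/(a + b) = 1.586/2.552 = 0.6213, so ω = 2 arcsin(0.6213) ≈ 76.8°.

76.8°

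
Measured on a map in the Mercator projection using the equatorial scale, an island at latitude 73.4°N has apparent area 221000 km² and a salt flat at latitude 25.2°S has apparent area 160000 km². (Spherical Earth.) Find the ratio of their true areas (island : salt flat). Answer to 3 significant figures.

Since Mercator area scale is 1/cos²φ, the true area equals the apparent area multiplied by cos²φ.
True area of island: 221000 × cos²(73.4°) = 221000 × 0.08162 = 18040 km².
True area of salt flat: 160000 × cos²(25.2°) = 160000 × 0.8187 = 131000 km².
Ratio = 18040 / 131000 ≈ 0.138.

0.138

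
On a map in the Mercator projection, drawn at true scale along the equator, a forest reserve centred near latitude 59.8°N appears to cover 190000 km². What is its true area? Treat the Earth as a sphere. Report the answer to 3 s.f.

Mercator is conformal, so the point scale is isotropic: h = k = sec φ = 1/cos φ.
Areal scale = k² = sec²φ = 1/cos²(59.8°) = 1/0.5030² = 3.952.
True area = apparent / (areal scale) = 190000 / 3.952 ≈ 48100 km².

48100 km²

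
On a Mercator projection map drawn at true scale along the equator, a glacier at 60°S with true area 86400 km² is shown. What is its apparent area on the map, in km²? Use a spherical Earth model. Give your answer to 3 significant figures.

346000 km²

For Mercator, h = k = sec φ (a conformal cylindrical projection has a single point scale, 1/cos φ).
Areal scale = k² = sec²φ = 1/cos²(60°) = 1/0.5000² = 4.000.
Apparent area = 86400 × 4.000 ≈ 346000 km².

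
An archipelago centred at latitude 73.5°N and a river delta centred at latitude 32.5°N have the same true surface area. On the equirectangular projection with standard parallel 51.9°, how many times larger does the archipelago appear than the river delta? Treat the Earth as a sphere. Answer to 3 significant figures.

2.97

In the equirectangular projection with standard parallel φ₀ = 51.9° (x = Rλ cos φ₀, y = Rφ), meridians are true-scale (h = 1) and the parallel scale is k = cos φ₀ / cos φ.
Areal scale at 73.5°: h·k = 1.000 × 2.173 = 2.173.
Areal scale at 32.5°: h·k = 1.000 × 0.7316 = 0.7316.
Ratio = 2.173/0.7316 ≈ 2.97.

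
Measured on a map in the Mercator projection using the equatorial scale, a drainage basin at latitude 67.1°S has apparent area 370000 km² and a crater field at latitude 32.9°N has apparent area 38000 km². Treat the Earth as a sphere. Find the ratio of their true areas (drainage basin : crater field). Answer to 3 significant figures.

Since Mercator area scale is 1/cos²φ, the true area equals the apparent area multiplied by cos²φ.
True area of drainage basin: 370000 × cos²(67.1°) = 370000 × 0.1514 = 56020 km².
True area of crater field: 38000 × cos²(32.9°) = 38000 × 0.7050 = 26790 km².
Ratio = 56020 / 26790 ≈ 2.09.

2.09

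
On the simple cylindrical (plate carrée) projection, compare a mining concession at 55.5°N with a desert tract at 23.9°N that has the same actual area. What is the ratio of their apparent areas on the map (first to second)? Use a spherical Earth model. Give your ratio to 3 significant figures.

1.61

In the plate carrée (x = Rλ, y = Rφ), meridians are true-scale (h = 1) and parallels are stretched by k = sec φ.
Areal scale at 55.5°: h·k = 1.000 × 1.766 = 1.766.
Areal scale at 23.9°: h·k = 1.000 × 1.094 = 1.094.
Ratio = 1.766/1.094 ≈ 1.61.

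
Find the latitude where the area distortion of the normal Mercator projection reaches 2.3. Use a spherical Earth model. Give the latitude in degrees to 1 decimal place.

48.7°

Mercator areal scale is sec²φ.
sec²φ = 2.3  ⇒  cos²φ = 0.4348  ⇒  cos φ = 0.6594.
φ = arccos(0.6594) ≈ 48.7°.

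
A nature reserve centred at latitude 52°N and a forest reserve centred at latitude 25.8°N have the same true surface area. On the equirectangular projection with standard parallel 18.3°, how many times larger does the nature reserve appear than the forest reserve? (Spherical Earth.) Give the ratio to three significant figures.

In the equirectangular projection with standard parallel φ₀ = 18.3° (x = Rλ cos φ₀, y = Rφ), meridians are true-scale (h = 1) and the parallel scale is k = cos φ₀ / cos φ.
Areal scale at 52°: h·k = 1.000 × 1.542 = 1.542.
Areal scale at 25.8°: h·k = 1.000 × 1.055 = 1.055.
Ratio = 1.542/1.055 ≈ 1.46.

1.46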